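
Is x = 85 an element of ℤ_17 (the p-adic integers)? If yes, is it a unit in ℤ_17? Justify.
x ∈ ℤ_17 but not a unit; v_17(x) = 1 > 0

ℤ_17 = {x ∈ ℚ_17 : v_17(x) ≥ 0} and ℤ_17^× = {x ∈ ℤ_17 : v_17(x) = 0}. Here v_17(85) = v_17(num) − v_17(den) = 1; compare against these criteria.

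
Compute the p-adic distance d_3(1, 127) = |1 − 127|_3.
d_3(1, 127) = 1/9

Step 1 — x − y = 1 − 127 = -126. Step 2 — v_3(-126) = 2 (factor: -126 = −(3^2 · 14); the sign does not affect v_p). Step 3 — |x − y|_3 = 3^{-2} = 1/9.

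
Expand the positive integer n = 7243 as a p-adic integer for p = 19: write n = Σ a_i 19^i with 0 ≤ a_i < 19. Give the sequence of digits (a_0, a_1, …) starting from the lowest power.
(a_0, a_1, …) = (4, 1, 1, 1)

Repeated division by 19 gives the digits low-to-high: 7243 = 4 + 1·19^1 + 1·19^2 + 1·19^3. Digit sequence: (4, 1, 1, 1).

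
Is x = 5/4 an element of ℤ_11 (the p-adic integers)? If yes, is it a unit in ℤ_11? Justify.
x ∈ ℤ_11^× (unit); v_11(x) = 0

ℤ_11 = {x ∈ ℚ_11 : v_11(x) ≥ 0} and ℤ_11^× = {x ∈ ℤ_11 : v_11(x) = 0}. Here v_11(5/4) = v_11(num) − v_11(den) = 0; compare against these criteria.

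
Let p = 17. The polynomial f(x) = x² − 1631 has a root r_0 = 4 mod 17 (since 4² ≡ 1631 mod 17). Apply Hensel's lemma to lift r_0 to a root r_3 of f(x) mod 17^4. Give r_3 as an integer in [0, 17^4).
r_3 = 35500 (mod 83521)

Hensel's recurrence: r_{i+1} = r_i − f(r_i)·(f′(r_i))^{-1} mod 17^{i+2}, with f′(x) = 2x. Iterate:
  r_0 = 4 (mod 17)
  r_1 = 242 (mod 289)
  r_2 = 1109 (mod 4913)
  r_3 = 35500 (mod 83521)
Final: r_3 = 35500, and one checks f(r_3) ≡ 0 mod 17^4.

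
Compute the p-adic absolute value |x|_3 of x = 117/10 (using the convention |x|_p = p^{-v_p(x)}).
|117/10|_3 = 1/9

Step 1 — compute v_3(x) by factoring powers of 3 out of the numerator and denominator: v_3(117/10) = 2. Step 2 — apply |x|_p = p^{-v_p(x)} = 3^{-2} = 1/9.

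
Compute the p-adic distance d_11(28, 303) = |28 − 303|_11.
d_11(28, 303) = 1/11

Step 1 — x − y = 28 − 303 = -275. Step 2 — v_11(-275) = 1 (factor: -275 = −(11^1 · 25); the sign does not affect v_p). Step 3 — |x − y|_11 = 11^{-1} = 1/11.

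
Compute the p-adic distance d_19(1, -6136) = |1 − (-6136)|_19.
d_19(1, -6136) = 1/361

Step 1 — x − y = 1 − (-6136) = 6137. Step 2 — v_19(6137) = 2 (factor: 6137 = (19^2 · 17); the sign does not affect v_p). Step 3 — |x − y|_19 = 19^{-2} = 1/361.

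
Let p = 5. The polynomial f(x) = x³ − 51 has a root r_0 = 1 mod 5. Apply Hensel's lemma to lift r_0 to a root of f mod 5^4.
r_3 = 226 (mod 625)

Hensel: r_{i+1} = r_i − f(r_i)/f′(r_i) mod 5^{i+2}, where f′(x) = 3x². Iterate:
  r_0 = 1 (mod 5)
  r_1 = 1 (mod 25)
  r_2 = 101 (mod 125)
  r_3 = 226 (mod 625)
Final: r = 226 with f(r) ≡ 0 mod 5^4.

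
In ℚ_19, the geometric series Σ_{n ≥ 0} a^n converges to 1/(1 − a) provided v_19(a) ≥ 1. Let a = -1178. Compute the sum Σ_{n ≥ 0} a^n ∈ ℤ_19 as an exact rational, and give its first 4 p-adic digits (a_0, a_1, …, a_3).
Σ a^n = 1/(1 − a) = 1/1179;  first 4 digits = (1, 14, 2, 1)

v_19(a) = 1 ≥ 1, so the series converges in ℤ_19 to 1/(1 − a) = 1/(1 − (-1178)) = 1/1179. Expand this rational in ℤ_19: compute digits iteratively via d_i = x_i mod 19, x_{i+1} = (x_i − d_i)/19. The first 4 digits are (1, 14, 2, 1).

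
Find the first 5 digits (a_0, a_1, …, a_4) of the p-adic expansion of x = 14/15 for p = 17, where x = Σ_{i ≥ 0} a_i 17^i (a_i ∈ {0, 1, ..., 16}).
(a_0, …, a_4) = (10, 4, 2, 1, 9)

v_17(14/15) = 0 (numerator and denominator both coprime to 17), so x ∈ ℤ_17^×. Compute digits iteratively via a_i = x_i mod 17, x_{i+1} = (x_i − a_i)/17, with x_0 = x:
  x_0 = 14/15;  a_0 = 10;  x_1 = (x_0 − 10)/17 = -8/15
  x_1 = -8/15;  a_1 = 4;  x_2 = (x_1 − 4)/17 = -4/15
  x_2 = -4/15;  a_2 = 2;  x_3 = (x_2 − 2)/17 = -2/15
  x_3 = -2/15;  a_3 = 1;  x_4 = (x_3 − 1)/17 = -1/15
  x_4 = -1/15;  a_4 = 9;  x_5 = (x_4 − 9)/17 = -8/15
Digits: (10, 4, 2, 1, 9).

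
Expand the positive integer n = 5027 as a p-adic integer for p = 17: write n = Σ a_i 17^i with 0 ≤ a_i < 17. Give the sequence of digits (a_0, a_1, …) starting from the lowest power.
(a_0, a_1, …) = (12, 6, 0, 1)

Repeated division by 17 gives the digits low-to-high: 5027 = 12 + 6·17^1 + 1·17^3. Digit sequence: (12, 6, 0, 1).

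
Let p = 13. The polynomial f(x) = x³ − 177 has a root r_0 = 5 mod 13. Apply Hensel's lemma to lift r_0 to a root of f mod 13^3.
r_2 = 551 (mod 2197)

Hensel: r_{i+1} = r_i − f(r_i)/f′(r_i) mod 13^{i+2}, where f′(x) = 3x². Iterate:
  r_0 = 5 (mod 13)
  r_1 = 44 (mod 169)
  r_2 = 551 (mod 2197)
Final: r = 551 with f(r) ≡ 0 mod 13^3.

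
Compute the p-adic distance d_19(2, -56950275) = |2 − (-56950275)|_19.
d_19(2, -56950275) = 1/2476099

Step 1 — x − y = 2 − (-56950275) = 56950277. Step 2 — v_19(56950277) = 5 (factor: 56950277 = (19^5 · 23); the sign does not affect v_p). Step 3 — |x − y|_19 = 19^{-5} = 1/2476099.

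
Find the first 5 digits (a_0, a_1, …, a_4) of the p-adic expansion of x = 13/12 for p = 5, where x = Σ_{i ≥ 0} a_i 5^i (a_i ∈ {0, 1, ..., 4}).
(a_0, …, a_4) = (4, 4, 2, 4, 2)

v_5(13/12) = 0 (numerator and denominator both coprime to 5), so x ∈ ℤ_5^×. Compute digits iteratively via a_i = x_i mod 5, x_{i+1} = (x_i − a_i)/5, with x_0 = x:
  x_0 = 13/12;  a_0 = 4;  x_1 = (x_0 − 4)/5 = -7/12
  x_1 = -7/12;  a_1 = 4;  x_2 = (x_1 − 4)/5 = -11/12
  x_2 = -11/12;  a_2 = 2;  x_3 = (x_2 − 2)/5 = -7/12
  x_3 = -7/12;  a_3 = 4;  x_4 = (x_3 − 4)/5 = -11/12
  x_4 = -11/12;  a_4 = 2;  x_5 = (x_4 − 2)/5 = -7/12
Digits: (4, 4, 2, 4, 2).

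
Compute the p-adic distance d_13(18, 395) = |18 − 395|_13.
d_13(18, 395) = 1/13

Step 1 — x − y = 18 − 395 = -377. Step 2 — v_13(-377) = 1 (factor: -377 = −(13^1 · 29); the sign does not affect v_p). Step 3 — |x − y|_13 = 13^{-1} = 1/13.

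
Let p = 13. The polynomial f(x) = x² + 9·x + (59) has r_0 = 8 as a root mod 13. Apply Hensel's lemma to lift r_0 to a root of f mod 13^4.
r_3 = 5949 (mod 28561)

Hensel: r_{i+1} = r_i − f(r_i)·(f′(r_i))^{-1} mod 13^{i+2}, f′(x) = 2x + 9. Iterate:
  r_0 = 8 (mod 13)
  r_1 = 34 (mod 169)
  r_2 = 1555 (mod 2197)
  r_3 = 5949 (mod 28561)
Final: r = 5949 satisfies f(r) ≡ 0 mod 13^4.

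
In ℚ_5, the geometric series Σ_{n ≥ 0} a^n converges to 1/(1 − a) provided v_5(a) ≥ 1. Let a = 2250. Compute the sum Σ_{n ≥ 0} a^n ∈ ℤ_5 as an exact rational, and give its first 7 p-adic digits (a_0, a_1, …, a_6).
Σ a^n = 1/(1 − a) = -1/2249;  first 7 digits = (1, 0, 0, 3, 3, 0, 4)

v_5(a) = 3 ≥ 1, so the series converges in ℤ_5 to 1/(1 − a) = 1/(1 − 2250) = -1/2249. Expand this rational in ℤ_5: compute digits iteratively via d_i = x_i mod 5, x_{i+1} = (x_i − d_i)/5. The first 7 digits are (1, 0, 0, 3, 3, 0, 4).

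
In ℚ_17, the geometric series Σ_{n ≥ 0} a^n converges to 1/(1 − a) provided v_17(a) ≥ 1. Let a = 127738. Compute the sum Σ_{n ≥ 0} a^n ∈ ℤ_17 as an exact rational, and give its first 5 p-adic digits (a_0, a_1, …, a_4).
Σ a^n = 1/(1 − a) = -1/127737;  first 5 digits = (1, 0, 0, 9, 1)

v_17(a) = 3 ≥ 1, so the series converges in ℤ_17 to 1/(1 − a) = 1/(1 − 127738) = -1/127737. Expand this rational in ℤ_17: compute digits iteratively via d_i = x_i mod 17, x_{i+1} = (x_i − d_i)/17. The first 5 digits are (1, 0, 0, 9, 1).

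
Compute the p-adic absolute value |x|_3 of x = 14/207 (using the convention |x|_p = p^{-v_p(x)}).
|14/207|_3 = 9

Step 1 — compute v_3(x) by factoring powers of 3 out of the numerator and denominator: v_3(14/207) = -2. Step 2 — apply |x|_p = p^{-v_p(x)} = 3^{2} = 9.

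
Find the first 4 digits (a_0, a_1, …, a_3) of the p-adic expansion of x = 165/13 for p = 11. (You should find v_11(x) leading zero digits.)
(a_0, …, a_3) = (0, 2, 5, 8)

v_11(165/13) = 1, so a_0 = ... = a_0 = 0. Factor out: x = 11^1 · u with u = 15/13 a unit in ℤ_11. Expand u iteratively via a_{v+i} = u_i mod 11, u_{i+1} = (u_i − a_{v+i})/11:
  u_0 = 15/13;  a_1 = 2;  u_1 = (u_0 − 2)/11 = -1/13
  u_1 = -1/13;  a_2 = 5;  u_2 = (u_1 − 5)/11 = -6/13
  u_2 = -6/13;  a_3 = 8;  u_3 = (u_2 − 8)/11 = -10/13
Digits: (0, 2, 5, 8).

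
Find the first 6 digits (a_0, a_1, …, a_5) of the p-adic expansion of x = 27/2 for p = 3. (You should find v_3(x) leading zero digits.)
(a_0, …, a_5) = (0, 0, 0, 2, 1, 1)

v_3(27/2) = 3, so a_0 = ... = a_2 = 0. Factor out: x = 3^3 · u with u = 1/2 a unit in ℤ_3. Expand u iteratively via a_{v+i} = u_i mod 3, u_{i+1} = (u_i − a_{v+i})/3:
  u_0 = 1/2;  a_3 = 2;  u_1 = (u_0 − 2)/3 = -1/2
  u_1 = -1/2;  a_4 = 1;  u_2 = (u_1 − 1)/3 = -1/2
  u_2 = -1/2;  a_5 = 1;  u_3 = (u_2 − 1)/3 = -1/2
Digits: (0, 0, 0, 2, 1, 1).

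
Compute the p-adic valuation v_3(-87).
v_3(-87) = 1

v_3(n) is the largest exponent k such that 3^k divides n. Factor out: -87 = -3^1 · 29. (Sign doesn't affect v_p.) So v_3(-87) = 1.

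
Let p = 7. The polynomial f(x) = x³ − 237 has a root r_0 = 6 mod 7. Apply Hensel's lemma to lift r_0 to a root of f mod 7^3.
r_2 = 160 (mod 343)

Hensel: r_{i+1} = r_i − f(r_i)/f′(r_i) mod 7^{i+2}, where f′(x) = 3x². Iterate:
  r_0 = 6 (mod 7)
  r_1 = 13 (mod 49)
  r_2 = 160 (mod 343)
Final: r = 160 with f(r) ≡ 0 mod 7^3.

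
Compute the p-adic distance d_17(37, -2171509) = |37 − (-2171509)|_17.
d_17(37, -2171509) = 1/83521

Step 1 — x − y = 37 − (-2171509) = 2171546. Step 2 — v_17(2171546) = 4 (factor: 2171546 = (17^4 · 26); the sign does not affect v_p). Step 3 — |x − y|_17 = 17^{-4} = 1/83521.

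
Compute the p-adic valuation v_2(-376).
v_2(-376) = 3

v_2(n) is the largest exponent k such that 2^k divides n. Factor out: -376 = -2^3 · 47. (Sign doesn't affect v_p.) So v_2(-376) = 3.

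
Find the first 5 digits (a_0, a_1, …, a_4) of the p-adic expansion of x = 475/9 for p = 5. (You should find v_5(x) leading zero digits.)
(a_0, …, a_4) = (0, 0, 1, 3, 0)

v_5(475/9) = 2, so a_0 = ... = a_1 = 0. Factor out: x = 5^2 · u with u = 19/9 a unit in ℤ_5. Expand u iteratively via a_{v+i} = u_i mod 5, u_{i+1} = (u_i − a_{v+i})/5:
  u_0 = 19/9;  a_2 = 1;  u_1 = (u_0 − 1)/5 = 2/9
  u_1 = 2/9;  a_3 = 3;  u_2 = (u_1 − 3)/5 = -5/9
  u_2 = -5/9;  a_4 = 0;  u_3 = (u_2 − 0)/5 = -1/9
Digits: (0, 0, 1, 3, 0).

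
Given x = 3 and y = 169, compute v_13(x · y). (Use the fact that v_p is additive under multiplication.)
v_13(507) = 2

v_p(x) = 0 (factor: 3 = 13^0 · 3); v_p(y) = 2 (factor: 169 = 13^2 · 1). Additivity: v_p(xy) = v_p(x) + v_p(y) = 0 + 2 = 2. (Direct check: xy = 507 = 13^2 · (3).)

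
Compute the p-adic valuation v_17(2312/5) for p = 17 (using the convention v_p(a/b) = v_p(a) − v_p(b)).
v_17(2312/5) = 2

Factor powers of 17 from the numerator and denominator of the reduced fraction: 2312 = 17^2 · 8 and 5 = 17^0 · 5. Apply v_p(a/b) = v_p(a) − v_p(b): v_17(2312/5) = 2 − 0 = 2.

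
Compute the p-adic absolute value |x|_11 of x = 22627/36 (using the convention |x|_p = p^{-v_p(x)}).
|22627/36|_11 = 1/1331

Step 1 — compute v_11(x) by factoring powers of 11 out of the numerator and denominator: v_11(22627/36) = 3. Step 2 — apply |x|_p = p^{-v_p(x)} = 11^{-3} = 1/1331.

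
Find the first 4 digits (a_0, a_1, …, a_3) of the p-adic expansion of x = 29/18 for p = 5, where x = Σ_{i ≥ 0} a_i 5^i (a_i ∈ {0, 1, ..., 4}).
(a_0, …, a_3) = (3, 0, 3, 3)

v_5(29/18) = 0 (numerator and denominator both coprime to 5), so x ∈ ℤ_5^×. Compute digits iteratively via a_i = x_i mod 5, x_{i+1} = (x_i − a_i)/5, with x_0 = x:
  x_0 = 29/18;  a_0 = 3;  x_1 = (x_0 − 3)/5 = -5/18
  x_1 = -5/18;  a_1 = 0;  x_2 = (x_1 − 0)/5 = -1/18
  x_2 = -1/18;  a_2 = 3;  x_3 = (x_2 − 3)/5 = -11/18
  x_3 = -11/18;  a_3 = 3;  x_4 = (x_3 − 3)/5 = -13/18
Digits: (3, 0, 3, 3).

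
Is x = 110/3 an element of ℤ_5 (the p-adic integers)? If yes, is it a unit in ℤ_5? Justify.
x ∈ ℤ_5 but not a unit; v_5(x) = 1 > 0

ℤ_5 = {x ∈ ℚ_5 : v_5(x) ≥ 0} and ℤ_5^× = {x ∈ ℤ_5 : v_5(x) = 0}. Here v_5(110/3) = v_5(num) − v_5(den) = 1; compare against these criteria.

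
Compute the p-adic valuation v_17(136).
v_17(136) = 1

v_17(n) is the largest exponent k such that 17^k divides n. Factor out: 136 = 17^1 · 8. (Sign doesn't affect v_p.) So v_17(136) = 1.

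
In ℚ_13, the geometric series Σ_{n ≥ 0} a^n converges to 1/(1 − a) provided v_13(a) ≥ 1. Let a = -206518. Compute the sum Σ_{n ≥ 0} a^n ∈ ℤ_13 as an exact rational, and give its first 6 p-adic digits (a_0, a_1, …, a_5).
Σ a^n = 1/(1 − a) = 1/206519;  first 6 digits = (1, 0, 0, 10, 5, 12)

v_13(a) = 3 ≥ 1, so the series converges in ℤ_13 to 1/(1 − a) = 1/(1 − (-206518)) = 1/206519. Expand this rational in ℤ_13: compute digits iteratively via d_i = x_i mod 13, x_{i+1} = (x_i − d_i)/13. The first 6 digits are (1, 0, 0, 10, 5, 12).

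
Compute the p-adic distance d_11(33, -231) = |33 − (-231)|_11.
d_11(33, -231) = 1/11

Step 1 — x − y = 33 − (-231) = 264. Step 2 — v_11(264) = 1 (factor: 264 = (11^1 · 24); the sign does not affect v_p). Step 3 — |x − y|_11 = 11^{-1} = 1/11.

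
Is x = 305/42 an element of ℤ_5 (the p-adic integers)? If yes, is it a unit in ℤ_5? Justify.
x ∈ ℤ_5 but not a unit; v_5(x) = 1 > 0

ℤ_5 = {x ∈ ℚ_5 : v_5(x) ≥ 0} and ℤ_5^× = {x ∈ ℤ_5 : v_5(x) = 0}. Here v_5(305/42) = v_5(num) − v_5(den) = 1; compare against these criteria.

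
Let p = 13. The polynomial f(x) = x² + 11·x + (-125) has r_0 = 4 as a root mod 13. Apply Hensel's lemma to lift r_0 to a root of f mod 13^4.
r_3 = 4437 (mod 28561)

Hensel: r_{i+1} = r_i − f(r_i)·(f′(r_i))^{-1} mod 13^{i+2}, f′(x) = 2x + 11. Iterate:
  r_0 = 4 (mod 13)
  r_1 = 43 (mod 169)
  r_2 = 43 (mod 2197)
  r_3 = 4437 (mod 28561)
Final: r = 4437 satisfies f(r) ≡ 0 mod 13^4.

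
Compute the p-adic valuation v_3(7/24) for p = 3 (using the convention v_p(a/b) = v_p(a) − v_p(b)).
v_3(7/24) = -1

Factor powers of 3 from the numerator and denominator of the reduced fraction: 7 = 3^0 · 7 and 24 = 3^1 · 8. Apply v_p(a/b) = v_p(a) − v_p(b): v_3(7/24) = 0 − 1 = -1.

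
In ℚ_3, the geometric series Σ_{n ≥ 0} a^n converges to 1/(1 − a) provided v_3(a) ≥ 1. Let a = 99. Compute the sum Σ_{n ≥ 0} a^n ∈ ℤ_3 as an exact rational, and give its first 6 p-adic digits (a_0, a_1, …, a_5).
Σ a^n = 1/(1 − a) = -1/98;  first 6 digits = (1, 0, 2, 0, 2, 1)

v_3(a) = 2 ≥ 1, so the series converges in ℤ_3 to 1/(1 − a) = 1/(1 − 99) = -1/98. Expand this rational in ℤ_3: compute digits iteratively via d_i = x_i mod 3, x_{i+1} = (x_i − d_i)/3. The first 6 digits are (1, 0, 2, 0, 2, 1).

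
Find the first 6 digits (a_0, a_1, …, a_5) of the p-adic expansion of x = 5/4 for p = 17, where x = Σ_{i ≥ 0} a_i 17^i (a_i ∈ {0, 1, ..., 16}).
(a_0, …, a_5) = (14, 12, 12, 12, 12, 12)

v_17(5/4) = 0 (numerator and denominator both coprime to 17), so x ∈ ℤ_17^×. Compute digits iteratively via a_i = x_i mod 17, x_{i+1} = (x_i − a_i)/17, with x_0 = x:
  x_0 = 5/4;  a_0 = 14;  x_1 = (x_0 − 14)/17 = -3/4
  x_1 = -3/4;  a_1 = 12;  x_2 = (x_1 − 12)/17 = -3/4
  x_2 = -3/4;  a_2 = 12;  x_3 = (x_2 − 12)/17 = -3/4
  x_3 = -3/4;  a_3 = 12;  x_4 = (x_3 − 12)/17 = -3/4
  x_4 = -3/4;  a_4 = 12;  x_5 = (x_4 − 12)/17 = -3/4
  x_5 = -3/4;  a_5 = 12;  x_6 = (x_5 − 12)/17 = -3/4
Digits: (14, 12, 12, 12, 12, 12).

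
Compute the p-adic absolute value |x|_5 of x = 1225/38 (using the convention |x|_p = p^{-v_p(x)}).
|1225/38|_5 = 1/25

Step 1 — compute v_5(x) by factoring powers of 5 out of the numerator and denominator: v_5(1225/38) = 2. Step 2 — apply |x|_p = p^{-v_p(x)} = 5^{-2} = 1/25.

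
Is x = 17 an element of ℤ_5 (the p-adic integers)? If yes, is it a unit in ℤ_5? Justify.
x ∈ ℤ_5^× (unit); v_5(x) = 0

ℤ_5 = {x ∈ ℚ_5 : v_5(x) ≥ 0} and ℤ_5^× = {x ∈ ℤ_5 : v_5(x) = 0}. Here v_5(17) = v_5(num) − v_5(den) = 0; compare against these criteria.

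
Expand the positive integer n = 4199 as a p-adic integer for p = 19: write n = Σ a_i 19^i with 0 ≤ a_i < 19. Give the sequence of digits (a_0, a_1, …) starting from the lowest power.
(a_0, a_1, …) = (0, 12, 11)

Repeated division by 19 gives the digits low-to-high: 4199 = 12·19^1 + 11·19^2. Digit sequence: (0, 12, 11).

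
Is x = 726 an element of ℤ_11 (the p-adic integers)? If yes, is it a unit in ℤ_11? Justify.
x ∈ ℤ_11 but not a unit; v_11(x) = 2 > 0

ℤ_11 = {x ∈ ℚ_11 : v_11(x) ≥ 0} and ℤ_11^× = {x ∈ ℤ_11 : v_11(x) = 0}. Here v_11(726) = v_11(num) − v_11(den) = 2; compare against these criteria.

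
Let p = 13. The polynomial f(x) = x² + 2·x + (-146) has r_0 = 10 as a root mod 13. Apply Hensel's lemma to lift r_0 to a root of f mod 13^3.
r_2 = 933 (mod 2197)

Hensel: r_{i+1} = r_i − f(r_i)·(f′(r_i))^{-1} mod 13^{i+2}, f′(x) = 2x + 2. Iterate:
  r_0 = 10 (mod 13)
  r_1 = 88 (mod 169)
  r_2 = 933 (mod 2197)
Final: r = 933 satisfies f(r) ≡ 0 mod 13^3.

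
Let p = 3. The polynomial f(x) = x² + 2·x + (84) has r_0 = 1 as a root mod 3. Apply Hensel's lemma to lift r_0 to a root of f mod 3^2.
r_1 = 4 (mod 9)

Hensel: r_{i+1} = r_i − f(r_i)·(f′(r_i))^{-1} mod 3^{i+2}, f′(x) = 2x + 2. Iterate:
  r_0 = 1 (mod 3)
  r_1 = 4 (mod 9)
Final: r = 4 satisfies f(r) ≡ 0 mod 3^2.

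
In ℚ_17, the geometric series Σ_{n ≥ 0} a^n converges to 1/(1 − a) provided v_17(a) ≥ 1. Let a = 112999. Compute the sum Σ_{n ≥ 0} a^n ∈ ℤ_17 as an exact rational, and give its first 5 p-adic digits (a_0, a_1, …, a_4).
Σ a^n = 1/(1 − a) = -1/112998;  first 5 digits = (1, 0, 0, 6, 1)

v_17(a) = 3 ≥ 1, so the series converges in ℤ_17 to 1/(1 − a) = 1/(1 − 112999) = -1/112998. Expand this rational in ℤ_17: compute digits iteratively via d_i = x_i mod 17, x_{i+1} = (x_i − d_i)/17. The first 5 digits are (1, 0, 0, 6, 1).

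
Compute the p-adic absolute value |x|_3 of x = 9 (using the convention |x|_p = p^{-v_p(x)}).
|9|_3 = 1/9

Step 1 — compute v_3(x) by factoring powers of 3 out of the numerator and denominator: v_3(9) = 2. Step 2 — apply |x|_p = p^{-v_p(x)} = 3^{-2} = 1/9.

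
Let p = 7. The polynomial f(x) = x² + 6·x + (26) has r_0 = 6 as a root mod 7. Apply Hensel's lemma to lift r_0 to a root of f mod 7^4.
r_3 = 1868 (mod 2401)

Hensel: r_{i+1} = r_i − f(r_i)·(f′(r_i))^{-1} mod 7^{i+2}, f′(x) = 2x + 6. Iterate:
  r_0 = 6 (mod 7)
  r_1 = 6 (mod 49)
  r_2 = 153 (mod 343)
  r_3 = 1868 (mod 2401)
Final: r = 1868 satisfies f(r) ≡ 0 mod 7^4.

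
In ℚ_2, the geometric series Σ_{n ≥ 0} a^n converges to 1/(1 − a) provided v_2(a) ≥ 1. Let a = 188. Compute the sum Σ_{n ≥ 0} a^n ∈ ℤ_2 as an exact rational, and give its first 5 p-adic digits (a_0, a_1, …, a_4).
Σ a^n = 1/(1 − a) = -1/187;  first 5 digits = (1, 0, 1, 1, 0)

v_2(a) = 2 ≥ 1, so the series converges in ℤ_2 to 1/(1 − a) = 1/(1 − 188) = -1/187. Expand this rational in ℤ_2: compute digits iteratively via d_i = x_i mod 2, x_{i+1} = (x_i − d_i)/2. The first 5 digits are (1, 0, 1, 1, 0).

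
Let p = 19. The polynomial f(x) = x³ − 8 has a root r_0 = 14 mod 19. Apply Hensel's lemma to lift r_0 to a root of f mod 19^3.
r_2 = 5638 (mod 6859)

Hensel: r_{i+1} = r_i − f(r_i)/f′(r_i) mod 19^{i+2}, where f′(x) = 3x². Iterate:
  r_0 = 14 (mod 19)
  r_1 = 223 (mod 361)
  r_2 = 5638 (mod 6859)
Final: r = 5638 with f(r) ≡ 0 mod 19^3.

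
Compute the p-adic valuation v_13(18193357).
v_13(18193357) = 5

v_13(n) is the largest exponent k such that 13^k divides n. Factor out: 18193357 = 13^5 · 49. (Sign doesn't affect v_p.) So v_13(18193357) = 5.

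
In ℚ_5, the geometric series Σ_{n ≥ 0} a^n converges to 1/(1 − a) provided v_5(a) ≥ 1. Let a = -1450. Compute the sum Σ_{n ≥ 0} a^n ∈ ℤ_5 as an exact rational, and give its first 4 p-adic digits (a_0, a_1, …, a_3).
Σ a^n = 1/(1 − a) = 1/1451;  first 4 digits = (1, 0, 2, 3)

v_5(a) = 2 ≥ 1, so the series converges in ℤ_5 to 1/(1 − a) = 1/(1 − (-1450)) = 1/1451. Expand this rational in ℤ_5: compute digits iteratively via d_i = x_i mod 5, x_{i+1} = (x_i − d_i)/5. The first 4 digits are (1, 0, 2, 3).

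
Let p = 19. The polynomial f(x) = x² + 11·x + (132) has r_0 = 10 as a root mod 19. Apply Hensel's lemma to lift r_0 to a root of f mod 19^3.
r_2 = 1245 (mod 6859)

Hensel: r_{i+1} = r_i − f(r_i)·(f′(r_i))^{-1} mod 19^{i+2}, f′(x) = 2x + 11. Iterate:
  r_0 = 10 (mod 19)
  r_1 = 162 (mod 361)
  r_2 = 1245 (mod 6859)
Final: r = 1245 satisfies f(r) ≡ 0 mod 19^3.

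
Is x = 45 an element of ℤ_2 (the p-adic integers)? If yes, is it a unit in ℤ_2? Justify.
x ∈ ℤ_2^× (unit); v_2(x) = 0

ℤ_2 = {x ∈ ℚ_2 : v_2(x) ≥ 0} and ℤ_2^× = {x ∈ ℤ_2 : v_2(x) = 0}. Here v_2(45) = v_2(num) − v_2(den) = 0; compare against these criteria.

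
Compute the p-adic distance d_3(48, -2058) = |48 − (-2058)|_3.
d_3(48, -2058) = 1/81

Step 1 — x − y = 48 − (-2058) = 2106. Step 2 — v_3(2106) = 4 (factor: 2106 = (3^4 · 26); the sign does not affect v_p). Step 3 — |x − y|_3 = 3^{-4} = 1/81.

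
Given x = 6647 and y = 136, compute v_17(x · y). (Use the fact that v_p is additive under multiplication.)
v_17(903992) = 3

v_p(x) = 2 (factor: 6647 = 17^2 · 23); v_p(y) = 1 (factor: 136 = 17^1 · 8). Additivity: v_p(xy) = v_p(x) + v_p(y) = 2 + 1 = 3. (Direct check: xy = 903992 = 17^3 · (184).)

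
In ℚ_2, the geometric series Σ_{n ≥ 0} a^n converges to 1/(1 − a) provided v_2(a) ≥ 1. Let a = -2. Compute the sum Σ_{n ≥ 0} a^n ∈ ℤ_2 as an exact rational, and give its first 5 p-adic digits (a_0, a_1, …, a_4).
Σ a^n = 1/(1 − a) = 1/3;  first 5 digits = (1, 1, 0, 1, 0)

v_2(a) = 1 ≥ 1, so the series converges in ℤ_2 to 1/(1 − a) = 1/(1 − (-2)) = 1/3. Expand this rational in ℤ_2: compute digits iteratively via d_i = x_i mod 2, x_{i+1} = (x_i − d_i)/2. The first 5 digits are (1, 1, 0, 1, 0).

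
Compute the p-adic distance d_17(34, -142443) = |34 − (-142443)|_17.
d_17(34, -142443) = 1/4913

Step 1 — x − y = 34 − (-142443) = 142477. Step 2 — v_17(142477) = 3 (factor: 142477 = (17^3 · 29); the sign does not affect v_p). Step 3 — |x − y|_17 = 17^{-3} = 1/4913.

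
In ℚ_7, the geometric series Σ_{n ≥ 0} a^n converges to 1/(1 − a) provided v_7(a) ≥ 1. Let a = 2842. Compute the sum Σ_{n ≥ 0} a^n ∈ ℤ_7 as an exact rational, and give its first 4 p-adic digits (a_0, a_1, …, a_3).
Σ a^n = 1/(1 − a) = -1/2841;  first 4 digits = (1, 0, 2, 1)

v_7(a) = 2 ≥ 1, so the series converges in ℤ_7 to 1/(1 − a) = 1/(1 − 2842) = -1/2841. Expand this rational in ℤ_7: compute digits iteratively via d_i = x_i mod 7, x_{i+1} = (x_i − d_i)/7. The first 4 digits are (1, 0, 2, 1).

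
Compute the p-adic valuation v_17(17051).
v_17(17051) = 2

v_17(n) is the largest exponent k such that 17^k divides n. Factor out: 17051 = 17^2 · 59. (Sign doesn't affect v_p.) So v_17(17051) = 2.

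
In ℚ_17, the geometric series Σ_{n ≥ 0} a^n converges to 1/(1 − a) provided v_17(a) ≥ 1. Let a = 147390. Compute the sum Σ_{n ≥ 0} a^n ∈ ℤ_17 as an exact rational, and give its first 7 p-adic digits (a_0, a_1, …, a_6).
Σ a^n = 1/(1 − a) = -1/147389;  first 7 digits = (1, 0, 0, 13, 1, 0, 16)

v_17(a) = 3 ≥ 1, so the series converges in ℤ_17 to 1/(1 − a) = 1/(1 − 147390) = -1/147389. Expand this rational in ℤ_17: compute digits iteratively via d_i = x_i mod 17, x_{i+1} = (x_i − d_i)/17. The first 7 digits are (1, 0, 0, 13, 1, 0, 16).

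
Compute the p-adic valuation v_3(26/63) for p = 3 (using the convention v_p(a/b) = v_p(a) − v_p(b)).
v_3(26/63) = -2

Factor powers of 3 from the numerator and denominator of the reduced fraction: 26 = 3^0 · 26 and 63 = 3^2 · 7. Apply v_p(a/b) = v_p(a) − v_p(b): v_3(26/63) = 0 − 2 = -2.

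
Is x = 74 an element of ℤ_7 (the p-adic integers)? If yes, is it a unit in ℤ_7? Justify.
x ∈ ℤ_7^× (unit); v_7(x) = 0

ℤ_7 = {x ∈ ℚ_7 : v_7(x) ≥ 0} and ℤ_7^× = {x ∈ ℤ_7 : v_7(x) = 0}. Here v_7(74) = v_7(num) − v_7(den) = 0; compare against these criteria.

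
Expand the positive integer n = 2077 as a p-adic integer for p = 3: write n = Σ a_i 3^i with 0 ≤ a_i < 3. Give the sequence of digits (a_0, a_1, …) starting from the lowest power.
(a_0, a_1, …) = (1, 2, 2, 1, 1, 2, 2)

Repeated division by 3 gives the digits low-to-high: 2077 = 1 + 2·3^1 + 2·3^2 + 1·3^3 + 1·3^4 + 2·3^5 + 2·3^6. Digit sequence: (1, 2, 2, 1, 1, 2, 2).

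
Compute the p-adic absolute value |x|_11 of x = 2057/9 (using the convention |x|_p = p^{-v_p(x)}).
|2057/9|_11 = 1/121

Step 1 — compute v_11(x) by factoring powers of 11 out of the numerator and denominator: v_11(2057/9) = 2. Step 2 — apply |x|_p = p^{-v_p(x)} = 11^{-2} = 1/121.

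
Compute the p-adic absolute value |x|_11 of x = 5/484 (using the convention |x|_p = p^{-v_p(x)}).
|5/484|_11 = 121

Step 1 — compute v_11(x) by factoring powers of 11 out of the numerator and denominator: v_11(5/484) = -2. Step 2 — apply |x|_p = p^{-v_p(x)} = 11^{2} = 121.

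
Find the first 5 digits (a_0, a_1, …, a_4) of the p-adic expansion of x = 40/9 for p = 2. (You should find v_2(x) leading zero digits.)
(a_0, …, a_4) = (0, 0, 0, 1, 0)

v_2(40/9) = 3, so a_0 = ... = a_2 = 0. Factor out: x = 2^3 · u with u = 5/9 a unit in ℤ_2. Expand u iteratively via a_{v+i} = u_i mod 2, u_{i+1} = (u_i − a_{v+i})/2:
  u_0 = 5/9;  a_3 = 1;  u_1 = (u_0 − 1)/2 = -2/9
  u_1 = -2/9;  a_4 = 0;  u_2 = (u_1 − 0)/2 = -1/9
Digits: (0, 0, 0, 1, 0).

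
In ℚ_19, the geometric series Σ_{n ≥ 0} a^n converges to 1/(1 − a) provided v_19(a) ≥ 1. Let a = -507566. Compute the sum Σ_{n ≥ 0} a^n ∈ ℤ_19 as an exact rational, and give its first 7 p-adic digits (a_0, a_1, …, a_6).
Σ a^n = 1/(1 − a) = 1/507567;  first 7 digits = (1, 0, 0, 2, 15, 18, 3)

v_19(a) = 3 ≥ 1, so the series converges in ℤ_19 to 1/(1 − a) = 1/(1 − (-507566)) = 1/507567. Expand this rational in ℤ_19: compute digits iteratively via d_i = x_i mod 19, x_{i+1} = (x_i − d_i)/19. The first 7 digits are (1, 0, 0, 2, 15, 18, 3).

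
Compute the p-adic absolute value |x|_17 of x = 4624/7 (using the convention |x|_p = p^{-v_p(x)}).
|4624/7|_17 = 1/289

Step 1 — compute v_17(x) by factoring powers of 17 out of the numerator and denominator: v_17(4624/7) = 2. Step 2 — apply |x|_p = p^{-v_p(x)} = 17^{-2} = 1/289.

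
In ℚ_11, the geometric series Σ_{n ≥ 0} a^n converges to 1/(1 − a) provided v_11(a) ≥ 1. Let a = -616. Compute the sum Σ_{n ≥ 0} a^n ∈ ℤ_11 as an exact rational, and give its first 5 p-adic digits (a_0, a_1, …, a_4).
Σ a^n = 1/(1 − a) = 1/617;  first 5 digits = (1, 10, 6, 8, 0)

v_11(a) = 1 ≥ 1, so the series converges in ℤ_11 to 1/(1 − a) = 1/(1 − (-616)) = 1/617. Expand this rational in ℤ_11: compute digits iteratively via d_i = x_i mod 11, x_{i+1} = (x_i − d_i)/11. The first 5 digits are (1, 10, 6, 8, 0).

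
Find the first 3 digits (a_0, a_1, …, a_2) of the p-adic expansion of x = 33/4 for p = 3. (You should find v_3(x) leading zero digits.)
(a_0, …, a_2) = (0, 2, 1)

v_3(33/4) = 1, so a_0 = ... = a_0 = 0. Factor out: x = 3^1 · u with u = 11/4 a unit in ℤ_3. Expand u iteratively via a_{v+i} = u_i mod 3, u_{i+1} = (u_i − a_{v+i})/3:
  u_0 = 11/4;  a_1 = 2;  u_1 = (u_0 − 2)/3 = 1/4
  u_1 = 1/4;  a_2 = 1;  u_2 = (u_1 − 1)/3 = -1/4
Digits: (0, 2, 1).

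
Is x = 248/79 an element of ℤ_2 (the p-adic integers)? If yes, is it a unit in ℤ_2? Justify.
x ∈ ℤ_2 but not a unit; v_2(x) = 3 > 0

ℤ_2 = {x ∈ ℚ_2 : v_2(x) ≥ 0} and ℤ_2^× = {x ∈ ℤ_2 : v_2(x) = 0}. Here v_2(248/79) = v_2(num) − v_2(den) = 3; compare against these criteria.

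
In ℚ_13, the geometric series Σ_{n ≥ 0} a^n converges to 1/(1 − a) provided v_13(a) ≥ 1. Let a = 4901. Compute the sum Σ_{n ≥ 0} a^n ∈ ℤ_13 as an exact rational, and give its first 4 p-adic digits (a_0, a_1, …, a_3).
Σ a^n = 1/(1 − a) = -1/4900;  first 4 digits = (1, 0, 3, 2)

v_13(a) = 2 ≥ 1, so the series converges in ℤ_13 to 1/(1 − a) = 1/(1 − 4901) = -1/4900. Expand this rational in ℤ_13: compute digits iteratively via d_i = x_i mod 13, x_{i+1} = (x_i − d_i)/13. The first 4 digits are (1, 0, 3, 2).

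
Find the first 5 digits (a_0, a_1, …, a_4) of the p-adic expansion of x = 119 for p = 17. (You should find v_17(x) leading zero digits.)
(a_0, …, a_4) = (0, 7, 0, 0, 0)

v_17(119) = 1, so a_0 = ... = a_0 = 0. Factor out: x = 17^1 · u with u = 7 a unit in ℤ_17. Expand u iteratively via a_{v+i} = u_i mod 17, u_{i+1} = (u_i − a_{v+i})/17:
  u_0 = 7;  a_1 = 7;  u_1 = (u_0 − 7)/17 = 0
  u_1 = 0;  a_2 = 0;  u_2 = (u_1 − 0)/17 = 0
  u_2 = 0;  a_3 = 0;  u_3 = (u_2 − 0)/17 = 0
  u_3 = 0;  a_4 = 0;  u_4 = (u_3 − 0)/17 = 0
Digits: (0, 7, 0, 0, 0).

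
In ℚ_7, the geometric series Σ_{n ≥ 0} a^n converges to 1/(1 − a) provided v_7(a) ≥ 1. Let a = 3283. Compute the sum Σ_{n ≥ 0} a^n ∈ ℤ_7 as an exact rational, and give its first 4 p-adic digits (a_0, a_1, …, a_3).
Σ a^n = 1/(1 − a) = -1/3282;  first 4 digits = (1, 0, 4, 2)

v_7(a) = 2 ≥ 1, so the series converges in ℤ_7 to 1/(1 − a) = 1/(1 − 3283) = -1/3282. Expand this rational in ℤ_7: compute digits iteratively via d_i = x_i mod 7, x_{i+1} = (x_i − d_i)/7. The first 4 digits are (1, 0, 4, 2).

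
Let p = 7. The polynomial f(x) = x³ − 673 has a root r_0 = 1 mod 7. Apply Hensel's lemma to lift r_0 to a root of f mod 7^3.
r_2 = 127 (mod 343)

Hensel: r_{i+1} = r_i − f(r_i)/f′(r_i) mod 7^{i+2}, where f′(x) = 3x². Iterate:
  r_0 = 1 (mod 7)
  r_1 = 29 (mod 49)
  r_2 = 127 (mod 343)
Final: r = 127 with f(r) ≡ 0 mod 7^3.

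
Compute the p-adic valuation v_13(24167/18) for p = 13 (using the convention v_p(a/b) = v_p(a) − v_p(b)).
v_13(24167/18) = 3

Factor powers of 13 from the numerator and denominator of the reduced fraction: 24167 = 13^3 · 11 and 18 = 13^0 · 18. Apply v_p(a/b) = v_p(a) − v_p(b): v_13(24167/18) = 3 − 0 = 3.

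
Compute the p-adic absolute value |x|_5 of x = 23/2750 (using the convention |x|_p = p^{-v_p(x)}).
|23/2750|_5 = 125

Step 1 — compute v_5(x) by factoring powers of 5 out of the numerator and denominator: v_5(23/2750) = -3. Step 2 — apply |x|_p = p^{-v_p(x)} = 5^{3} = 125.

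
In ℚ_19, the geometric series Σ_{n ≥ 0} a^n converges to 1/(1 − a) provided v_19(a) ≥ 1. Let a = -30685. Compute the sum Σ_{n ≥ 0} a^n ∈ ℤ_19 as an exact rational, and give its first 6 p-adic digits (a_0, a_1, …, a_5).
Σ a^n = 1/(1 − a) = 1/30686;  first 6 digits = (1, 0, 10, 14, 4, 0)

v_19(a) = 2 ≥ 1, so the series converges in ℤ_19 to 1/(1 − a) = 1/(1 − (-30685)) = 1/30686. Expand this rational in ℤ_19: compute digits iteratively via d_i = x_i mod 19, x_{i+1} = (x_i − d_i)/19. The first 6 digits are (1, 0, 10, 14, 4, 0).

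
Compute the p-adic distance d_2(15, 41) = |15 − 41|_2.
d_2(15, 41) = 1/2

Step 1 — x − y = 15 − 41 = -26. Step 2 — v_2(-26) = 1 (factor: -26 = −(2^1 · 13); the sign does not affect v_p). Step 3 — |x − y|_2 = 2^{-1} = 1/2.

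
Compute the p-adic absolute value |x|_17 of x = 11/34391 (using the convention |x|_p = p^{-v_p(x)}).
|11/34391|_17 = 4913

Step 1 — compute v_17(x) by factoring powers of 17 out of the numerator and denominator: v_17(11/34391) = -3. Step 2 — apply |x|_p = p^{-v_p(x)} = 17^{3} = 4913.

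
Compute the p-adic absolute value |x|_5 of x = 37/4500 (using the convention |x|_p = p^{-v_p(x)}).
|37/4500|_5 = 125

Step 1 — compute v_5(x) by factoring powers of 5 out of the numerator and denominator: v_5(37/4500) = -3. Step 2 — apply |x|_p = p^{-v_p(x)} = 5^{3} = 125.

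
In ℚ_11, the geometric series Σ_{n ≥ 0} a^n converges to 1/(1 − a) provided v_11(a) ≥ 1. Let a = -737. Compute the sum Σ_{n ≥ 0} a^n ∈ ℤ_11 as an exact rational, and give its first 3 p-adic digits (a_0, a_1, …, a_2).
Σ a^n = 1/(1 − a) = 1/738;  first 3 digits = (1, 10, 5)

v_11(a) = 1 ≥ 1, so the series converges in ℤ_11 to 1/(1 − a) = 1/(1 − (-737)) = 1/738. Expand this rational in ℤ_11: compute digits iteratively via d_i = x_i mod 11, x_{i+1} = (x_i − d_i)/11. The first 3 digits are (1, 10, 5).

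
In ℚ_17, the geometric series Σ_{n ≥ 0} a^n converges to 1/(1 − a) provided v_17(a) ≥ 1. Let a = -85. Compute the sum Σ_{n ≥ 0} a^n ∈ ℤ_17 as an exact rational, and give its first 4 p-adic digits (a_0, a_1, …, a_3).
Σ a^n = 1/(1 − a) = 1/86;  first 4 digits = (1, 12, 7, 12)

v_17(a) = 1 ≥ 1, so the series converges in ℤ_17 to 1/(1 − a) = 1/(1 − (-85)) = 1/86. Expand this rational in ℤ_17: compute digits iteratively via d_i = x_i mod 17, x_{i+1} = (x_i − d_i)/17. The first 4 digits are (1, 12, 7, 12).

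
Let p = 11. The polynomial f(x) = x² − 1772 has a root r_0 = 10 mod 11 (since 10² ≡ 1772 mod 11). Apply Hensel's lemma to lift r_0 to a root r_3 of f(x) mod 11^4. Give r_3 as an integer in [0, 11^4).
r_3 = 6676 (mod 14641)

Hensel's recurrence: r_{i+1} = r_i − f(r_i)·(f′(r_i))^{-1} mod 11^{i+2}, with f′(x) = 2x. Iterate:
  r_0 = 10 (mod 11)
  r_1 = 21 (mod 121)
  r_2 = 21 (mod 1331)
  r_3 = 6676 (mod 14641)
Final: r_3 = 6676, and one checks f(r_3) ≡ 0 mod 11^4.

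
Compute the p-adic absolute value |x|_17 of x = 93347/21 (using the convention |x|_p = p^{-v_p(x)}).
|93347/21|_17 = 1/4913

Step 1 — compute v_17(x) by factoring powers of 17 out of the numerator and denominator: v_17(93347/21) = 3. Step 2 — apply |x|_p = p^{-v_p(x)} = 17^{-3} = 1/4913.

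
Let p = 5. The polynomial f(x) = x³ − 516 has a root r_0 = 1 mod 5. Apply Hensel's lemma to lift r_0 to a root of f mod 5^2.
r_1 = 6 (mod 25)

Hensel: r_{i+1} = r_i − f(r_i)/f′(r_i) mod 5^{i+2}, where f′(x) = 3x². Iterate:
  r_0 = 1 (mod 5)
  r_1 = 6 (mod 25)
Final: r = 6 with f(r) ≡ 0 mod 5^2.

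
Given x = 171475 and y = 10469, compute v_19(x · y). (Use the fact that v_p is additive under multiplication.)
v_19(1795171775) = 5

v_p(x) = 3 (factor: 171475 = 19^3 · 25); v_p(y) = 2 (factor: 10469 = 19^2 · 29). Additivity: v_p(xy) = v_p(x) + v_p(y) = 3 + 2 = 5. (Direct check: xy = 1795171775 = 19^5 · (725).)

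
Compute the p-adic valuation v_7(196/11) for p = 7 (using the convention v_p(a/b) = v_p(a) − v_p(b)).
v_7(196/11) = 2

Factor powers of 7 from the numerator and denominator of the reduced fraction: 196 = 7^2 · 4 and 11 = 7^0 · 11. Apply v_p(a/b) = v_p(a) − v_p(b): v_7(196/11) = 2 − 0 = 2.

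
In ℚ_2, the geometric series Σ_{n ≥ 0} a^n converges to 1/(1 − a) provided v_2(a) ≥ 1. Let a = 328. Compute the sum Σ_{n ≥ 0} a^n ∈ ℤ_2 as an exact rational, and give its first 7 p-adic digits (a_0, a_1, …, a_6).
Σ a^n = 1/(1 − a) = -1/327;  first 7 digits = (1, 0, 0, 1, 0, 0, 0)

v_2(a) = 3 ≥ 1, so the series converges in ℤ_2 to 1/(1 − a) = 1/(1 − 328) = -1/327. Expand this rational in ℤ_2: compute digits iteratively via d_i = x_i mod 2, x_{i+1} = (x_i − d_i)/2. The first 7 digits are (1, 0, 0, 1, 0, 0, 0).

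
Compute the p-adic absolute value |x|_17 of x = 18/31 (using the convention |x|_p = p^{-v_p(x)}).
|18/31|_17 = 1

Step 1 — compute v_17(x) by factoring powers of 17 out of the numerator and denominator: v_17(18/31) = 0. Step 2 — apply |x|_p = p^{-v_p(x)} = 17^{0} = 1.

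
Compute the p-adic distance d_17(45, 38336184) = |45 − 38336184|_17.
d_17(45, 38336184) = 1/1419857

Step 1 — x − y = 45 − 38336184 = -38336139. Step 2 — v_17(-38336139) = 5 (factor: -38336139 = −(17^5 · 27); the sign does not affect v_p). Step 3 — |x − y|_17 = 17^{-5} = 1/1419857.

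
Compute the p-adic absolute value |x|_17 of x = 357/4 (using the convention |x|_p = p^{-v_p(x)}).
|357/4|_17 = 1/17

Step 1 — compute v_17(x) by factoring powers of 17 out of the numerator and denominator: v_17(357/4) = 1. Step 2 — apply |x|_p = p^{-v_p(x)} = 17^{-1} = 1/17.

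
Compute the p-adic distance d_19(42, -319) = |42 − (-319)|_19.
d_19(42, -319) = 1/361

Step 1 — x − y = 42 − (-319) = 361. Step 2 — v_19(361) = 2 (factor: 361 = (19^2 · 1); the sign does not affect v_p). Step 3 — |x − y|_19 = 19^{-2} = 1/361.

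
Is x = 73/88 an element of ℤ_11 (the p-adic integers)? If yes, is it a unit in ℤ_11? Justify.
x ∉ ℤ_11 (v_11(x) = -1 < 0)

ℤ_11 = {x ∈ ℚ_11 : v_11(x) ≥ 0} and ℤ_11^× = {x ∈ ℤ_11 : v_11(x) = 0}. Here v_11(73/88) = v_11(num) − v_11(den) = -1; compare against these criteria.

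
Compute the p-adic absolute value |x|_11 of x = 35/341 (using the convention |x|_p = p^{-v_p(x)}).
|35/341|_11 = 11

Step 1 — compute v_11(x) by factoring powers of 11 out of the numerator and denominator: v_11(35/341) = -1. Step 2 — apply |x|_p = p^{-v_p(x)} = 11^{1} = 11.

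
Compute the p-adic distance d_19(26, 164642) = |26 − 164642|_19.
d_19(26, 164642) = 1/6859

Step 1 — x − y = 26 − 164642 = -164616. Step 2 — v_19(-164616) = 3 (factor: -164616 = −(19^3 · 24); the sign does not affect v_p). Step 3 — |x − y|_19 = 19^{-3} = 1/6859.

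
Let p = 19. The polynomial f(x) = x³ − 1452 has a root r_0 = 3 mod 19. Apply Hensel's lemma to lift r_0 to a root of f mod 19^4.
r_3 = 45983 (mod 130321)

Hensel: r_{i+1} = r_i − f(r_i)/f′(r_i) mod 19^{i+2}, where f′(x) = 3x². Iterate:
  r_0 = 3 (mod 19)
  r_1 = 136 (mod 361)
  r_2 = 4829 (mod 6859)
  r_3 = 45983 (mod 130321)
Final: r = 45983 with f(r) ≡ 0 mod 19^4.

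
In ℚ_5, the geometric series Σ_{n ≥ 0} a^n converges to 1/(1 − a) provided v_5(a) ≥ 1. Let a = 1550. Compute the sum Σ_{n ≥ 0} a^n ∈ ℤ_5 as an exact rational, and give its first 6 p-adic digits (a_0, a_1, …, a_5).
Σ a^n = 1/(1 − a) = -1/1549;  first 6 digits = (1, 0, 2, 2, 1, 4)

v_5(a) = 2 ≥ 1, so the series converges in ℤ_5 to 1/(1 − a) = 1/(1 − 1550) = -1/1549. Expand this rational in ℤ_5: compute digits iteratively via d_i = x_i mod 5, x_{i+1} = (x_i − d_i)/5. The first 6 digits are (1, 0, 2, 2, 1, 4).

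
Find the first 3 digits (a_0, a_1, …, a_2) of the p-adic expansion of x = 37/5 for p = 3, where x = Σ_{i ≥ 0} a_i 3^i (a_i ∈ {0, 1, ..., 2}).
(a_0, …, a_2) = (2, 0, 0)

v_3(37/5) = 0 (numerator and denominator both coprime to 3), so x ∈ ℤ_3^×. Compute digits iteratively via a_i = x_i mod 3, x_{i+1} = (x_i − a_i)/3, with x_0 = x:
  x_0 = 37/5;  a_0 = 2;  x_1 = (x_0 − 2)/3 = 9/5
  x_1 = 9/5;  a_1 = 0;  x_2 = (x_1 − 0)/3 = 3/5
  x_2 = 3/5;  a_2 = 0;  x_3 = (x_2 − 0)/3 = 1/5
Digits: (2, 0, 0).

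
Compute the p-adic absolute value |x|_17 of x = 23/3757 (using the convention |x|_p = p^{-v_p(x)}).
|23/3757|_17 = 289

Step 1 — compute v_17(x) by factoring powers of 17 out of the numerator and denominator: v_17(23/3757) = -2. Step 2 — apply |x|_p = p^{-v_p(x)} = 17^{2} = 289.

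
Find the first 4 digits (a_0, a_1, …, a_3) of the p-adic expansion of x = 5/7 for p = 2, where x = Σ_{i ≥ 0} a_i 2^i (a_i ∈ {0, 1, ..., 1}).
(a_0, …, a_3) = (1, 1, 0, 0)

v_2(5/7) = 0 (numerator and denominator both coprime to 2), so x ∈ ℤ_2^×. Compute digits iteratively via a_i = x_i mod 2, x_{i+1} = (x_i − a_i)/2, with x_0 = x:
  x_0 = 5/7;  a_0 = 1;  x_1 = (x_0 − 1)/2 = -1/7
  x_1 = -1/7;  a_1 = 1;  x_2 = (x_1 − 1)/2 = -4/7
  x_2 = -4/7;  a_2 = 0;  x_3 = (x_2 − 0)/2 = -2/7
  x_3 = -2/7;  a_3 = 0;  x_4 = (x_3 − 0)/2 = -1/7
Digits: (1, 1, 0, 0).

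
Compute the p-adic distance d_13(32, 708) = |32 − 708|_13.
d_13(32, 708) = 1/169

Step 1 — x − y = 32 − 708 = -676. Step 2 — v_13(-676) = 2 (factor: -676 = −(13^2 · 4); the sign does not affect v_p). Step 3 — |x − y|_13 = 13^{-2} = 1/169.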